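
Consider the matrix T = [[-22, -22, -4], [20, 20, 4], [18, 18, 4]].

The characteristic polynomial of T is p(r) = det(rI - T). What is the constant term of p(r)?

0

p(r) = r^3 - 2r^2 - 8r.
The constant term is 0.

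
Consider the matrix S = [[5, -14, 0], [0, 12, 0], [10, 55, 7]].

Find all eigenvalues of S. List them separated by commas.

Set up det(lambda·I - S) = 0.
Cofactor expansion gives p(lambda) = lambda^3 - 24·lambda^2 + 179·lambda - 420.
Since p(5) = 0, lambda = 5 is a root.
Factor out (lambda - 5): p(lambda) = (lambda - 5)·(lambda^2 - 19·lambda + 84).
The quadratic factors as (lambda - 7)·(lambda - 12).
Eigenvalues: 5, 7, 12.

5, 7, 12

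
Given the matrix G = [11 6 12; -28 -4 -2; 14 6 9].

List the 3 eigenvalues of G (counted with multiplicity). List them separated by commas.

-3, 8, 11

Set up det(sI - G) = 0.
Expanding along the first row, p(s) = s^3 - 16s^2 + 31s + 264.
Since p(-3) = 0, s = -3 is a root.
Factor out (s + 3): p(s) = (s + 3)·(s^2 - 19s + 88).
The quadratic factors as (s - 8)·(s - 11).
Eigenvalues: -3, 8, 11.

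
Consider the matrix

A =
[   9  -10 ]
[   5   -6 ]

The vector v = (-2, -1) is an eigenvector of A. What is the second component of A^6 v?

-4096

First find the eigenvalue: Av = (-8, -4) = 4·(-2, -1), so λ = 4.
Then A^6 v = λ^6·v = 4^6·(-2, -1) = 4096·(-2, -1) = (-8192, -4096).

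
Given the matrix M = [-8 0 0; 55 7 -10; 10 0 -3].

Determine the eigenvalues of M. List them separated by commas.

-8, -3, 7

Compute the characteristic polynomial p(r) = det(rI - M).
Expanding along the first row, p(r) = r^3 + 4r^2 - 53r - 168.
Rational-root test: r = -3 gives p(-3) = 0.
Dividing by (r + 3) leaves r^2 + r - 56.
The quadratic factors as (r + 8)·(r - 7).
Eigenvalues: -8, -3, 7.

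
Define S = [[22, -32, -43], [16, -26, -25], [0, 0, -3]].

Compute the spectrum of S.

Compute the characteristic polynomial p(μ) = det(μI - S).
Cofactor expansion gives p(μ) = μ^3 + 7μ^2 - 48μ - 180.
Since p(-3) = 0, μ = -3 is a root.
Dividing by (μ + 3) leaves μ^2 + 4μ - 60.
The quadratic factors as (μ + 10)·(μ - 6).
Eigenvalues: -10, -3, 6.

-10, -3, 6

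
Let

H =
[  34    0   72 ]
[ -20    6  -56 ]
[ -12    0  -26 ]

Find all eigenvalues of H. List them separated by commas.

-2, 6, 10

Compute the characteristic polynomial p(t) = det(tI - H).
Expanding along the first row, p(t) = t^3 - 14t^2 + 28t + 120.
Try t = 10: p(10) = 0, so 10 is a root.
Factor out (t - 10): p(t) = (t - 10)·(t^2 - 4t - 12).
The quadratic factors as (t + 2)·(t - 6).
Eigenvalues: -2, 6, 10.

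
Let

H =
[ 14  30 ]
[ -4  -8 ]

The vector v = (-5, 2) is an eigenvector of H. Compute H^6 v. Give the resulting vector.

First find the eigenvalue: Hv = (-10, 4) = 2·(-5, 2), so λ = 2.
Then H^6 v = λ^6·v = 2^6·(-5, 2) = 64·(-5, 2) = (-320, 128).

(-320, 128)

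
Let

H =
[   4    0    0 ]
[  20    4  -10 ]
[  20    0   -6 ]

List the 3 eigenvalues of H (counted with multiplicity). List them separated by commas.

The characteristic polynomial is p(μ) = det(μI - H).
Expanding along the first row, p(μ) = μ^3 - 2μ^2 - 32μ + 96.
Rational-root test: μ = 4 gives p(4) = 0.
Dividing by (μ - 4) leaves μ^2 + 2μ - 24.
The quadratic factors as (μ + 6)·(μ - 4).
Eigenvalues: -6, 4, 4.

-6, 4, 4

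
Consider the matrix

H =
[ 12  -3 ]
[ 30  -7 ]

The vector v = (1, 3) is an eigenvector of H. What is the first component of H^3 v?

First find the eigenvalue: Hv = (3, 9) = 3·(1, 3), so λ = 3.
Then H^3 v = λ^3·v = 3^3·(1, 3) = 27·(1, 3) = (27, 81).

27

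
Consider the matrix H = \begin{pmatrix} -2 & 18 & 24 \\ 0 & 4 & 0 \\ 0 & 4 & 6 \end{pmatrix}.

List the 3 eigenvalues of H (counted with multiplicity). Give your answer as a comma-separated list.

-2, 4, 6

The characteristic polynomial is p(μ) = det(μI - H).
Expanding the 3×3 determinant: p(μ) = μ^3 - 8μ^2 + 4μ + 48.
Try μ = 4: p(4) = 0, so 4 is a root.
Factor out (μ - 4): p(μ) = (μ - 4)·(μ^2 - 4μ - 12).
The quadratic factors as (μ + 2)·(μ - 6).
Eigenvalues: -2, 4, 6.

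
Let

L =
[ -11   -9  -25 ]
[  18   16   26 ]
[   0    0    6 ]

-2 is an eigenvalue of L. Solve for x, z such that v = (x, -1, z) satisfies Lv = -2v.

We need (L + 2I)v = 0.
L + 2I = [[-9, -9, -25], [18, 18, 26], [0, 0, 8]].
Row 1: (-9)·x + (-9)·-1 + (-25)·z = 0
Row 2: (18)·x + (18)·-1 + (26)·z = 0
Row 3: (0)·x + (0)·-1 + (8)·z = 0
Solving gives x = 1, z = 0.
Check: L·(1, -1, 0) = (-2, 2, 0) = -2·(1, -1, 0).

1, 0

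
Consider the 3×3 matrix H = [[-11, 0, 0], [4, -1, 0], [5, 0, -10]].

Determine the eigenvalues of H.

-11, -10, -1

H is lower triangular, so its eigenvalues are the diagonal entries.
Diagonal: -11, -1, -10.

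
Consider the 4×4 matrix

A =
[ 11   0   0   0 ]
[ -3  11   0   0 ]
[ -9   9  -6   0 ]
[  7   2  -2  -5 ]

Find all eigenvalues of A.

A is lower triangular, so its eigenvalues are the diagonal entries.
Diagonal: 11, 11, -6, -5.

-6, -5, 11, 11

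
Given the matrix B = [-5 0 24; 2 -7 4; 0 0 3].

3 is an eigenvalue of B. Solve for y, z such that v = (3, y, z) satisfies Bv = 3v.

We need (B - 3I)v = 0.
B - 3I = [[-8, 0, 24], [2, -10, 4], [0, 0, 0]].
Row 1: (-8)·3 + (0)·y + (24)·z = 0
Row 2: (2)·3 + (-10)·y + (4)·z = 0
Row 3: (0)·3 + (0)·y + (0)·z = 0
Solving gives y = 1, z = 1.
Check: B·(3, 1, 1) = (9, 3, 3) = 3·(3, 1, 1).

1, 1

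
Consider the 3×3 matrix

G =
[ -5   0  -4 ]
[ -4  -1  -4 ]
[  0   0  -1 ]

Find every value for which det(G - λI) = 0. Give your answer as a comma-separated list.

-5, -1, -1

Compute the characteristic polynomial p(μ) = det(μI - G).
Expanding the 3×3 determinant: p(μ) = μ^3 + 7μ^2 + 11μ + 5.
Try μ = -1: p(-1) = 0, so -1 is a root.
Factor out (μ + 1): p(μ) = (μ + 1)·(μ^2 + 6μ + 5).
The quadratic factors as (μ + 5)·(μ + 1).
Eigenvalues: -5, -1, -1.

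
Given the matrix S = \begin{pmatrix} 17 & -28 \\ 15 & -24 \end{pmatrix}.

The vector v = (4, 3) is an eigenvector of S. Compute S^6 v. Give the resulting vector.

First find the eigenvalue: Sv = (-16, -12) = -4·(4, 3), so λ = -4.
Then S^6 v = λ^6·v = (-4)^6·(4, 3) = 4096·(4, 3) = (16384, 12288).

(16384, 12288)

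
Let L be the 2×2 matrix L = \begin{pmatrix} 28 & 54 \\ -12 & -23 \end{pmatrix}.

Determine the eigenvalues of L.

1, 4

det(L - tI) = (28 - t)(-23 - t) - (54)·(-12) = t^2 - 5t + 4.
This factors as (t - 1)·(t - 4) = 0.
Eigenvalues: 1, 4.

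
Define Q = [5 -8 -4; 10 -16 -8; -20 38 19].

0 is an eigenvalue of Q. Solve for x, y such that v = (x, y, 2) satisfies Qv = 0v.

0, -1

We need (Q)v = 0.
Q = [[5, -8, -4], [10, -16, -8], [-20, 38, 19]].
Row 1: (5)·x + (-8)·y + (-4)·2 = 0
Row 2: (10)·x + (-16)·y + (-8)·2 = 0
Row 3: (-20)·x + (38)·y + (19)·2 = 0
Solving gives x = 0, y = -1.
Check: Q·(0, -1, 2) = (0, 0, 0) = 0·(0, -1, 2).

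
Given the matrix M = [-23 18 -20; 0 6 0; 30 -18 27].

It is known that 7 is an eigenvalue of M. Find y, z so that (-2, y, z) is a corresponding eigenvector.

0, 3

We need (M - 7I)v = 0.
M - 7I = [[-30, 18, -20], [0, -1, 0], [30, -18, 20]].
Row 1: (-30)·-2 + (18)·y + (-20)·z = 0
Row 2: (0)·-2 + (-1)·y + (0)·z = 0
Row 3: (30)·-2 + (-18)·y + (20)·z = 0
Solving gives y = 0, z = 3.
Check: M·(-2, 0, 3) = (-14, 0, 21) = 7·(-2, 0, 3).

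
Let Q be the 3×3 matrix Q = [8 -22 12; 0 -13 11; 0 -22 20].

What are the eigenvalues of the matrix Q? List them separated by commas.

-2, 8, 9

Set up det(μI - Q) = 0.
Cofactor expansion gives p(μ) = μ^3 - 15μ^2 + 38μ + 144.
Rational-root test: μ = 8 gives p(8) = 0.
Dividing by (μ - 8) leaves μ^2 - 7μ - 18.
The quadratic factors as (μ + 2)·(μ - 9).
Eigenvalues: -2, 8, 9.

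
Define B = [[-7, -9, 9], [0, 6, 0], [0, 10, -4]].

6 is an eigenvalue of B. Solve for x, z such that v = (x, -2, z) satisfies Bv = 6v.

We need (B - 6I)v = 0.
B - 6I = [[-13, -9, 9], [0, 0, 0], [0, 10, -10]].
Row 1: (-13)·x + (-9)·-2 + (9)·z = 0
Row 2: (0)·x + (0)·-2 + (0)·z = 0
Row 3: (0)·x + (10)·-2 + (-10)·z = 0
Solving gives x = 0, z = -2.
Check: B·(0, -2, -2) = (0, -12, -12) = 6·(0, -2, -2).

0, -2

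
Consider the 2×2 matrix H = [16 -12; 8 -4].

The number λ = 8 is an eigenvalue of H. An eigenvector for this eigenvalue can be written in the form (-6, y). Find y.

-4

We need (H - 8I)v = 0.
H - 8I = [[8, -12], [8, -12]].
Row 1: (8)·-6 + (-12)·y = 0
Row 2: (8)·-6 + (-12)·y = 0
Solving gives y = -4.
Check: H·(-6, -4) = (-48, -32) = 8·(-6, -4).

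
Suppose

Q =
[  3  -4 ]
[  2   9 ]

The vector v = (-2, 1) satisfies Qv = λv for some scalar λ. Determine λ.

5

Compute Qv: Q·(-2, 1) = (-10, 5).
Since Qv = λv, compare component 1: -10 = λ·-2, so λ = 5.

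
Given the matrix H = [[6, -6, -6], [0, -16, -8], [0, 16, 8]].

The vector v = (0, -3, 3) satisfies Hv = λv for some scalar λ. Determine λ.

Compute Hv: H·(0, -3, 3) = (0, 24, -24).
Since Hv = λv, compare component 2: 24 = λ·-3, so λ = -8.

-8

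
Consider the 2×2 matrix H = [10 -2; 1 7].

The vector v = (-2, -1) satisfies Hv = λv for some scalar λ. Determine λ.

Compute Hv: H·(-2, -1) = (-18, -9).
Since Hv = λv, compare component 1: -18 = λ·-2, so λ = 9.

9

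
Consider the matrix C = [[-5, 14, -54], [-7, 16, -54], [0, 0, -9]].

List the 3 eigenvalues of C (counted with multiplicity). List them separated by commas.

-9, 2, 9

Set up det(λI - C) = 0.
Expanding the 3×3 determinant: p(λ) = λ^3 - 2λ^2 - 81λ + 162.
Rational-root test: λ = 2 gives p(2) = 0.
Dividing by (λ - 2) leaves λ^2 - 81.
The quadratic factors as (λ + 9)·(λ - 9).
Eigenvalues: -9, 2, 9.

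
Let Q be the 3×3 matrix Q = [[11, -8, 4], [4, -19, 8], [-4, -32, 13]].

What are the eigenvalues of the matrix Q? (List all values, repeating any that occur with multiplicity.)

-3, 3, 5

Set up det(λI - Q) = 0.
Cofactor expansion gives p(λ) = λ^3 - 5λ^2 - 9λ + 45.
Since p(5) = 0, λ = 5 is a root.
Dividing by (λ - 5) leaves λ^2 - 9.
The quadratic factors as (λ + 3)·(λ - 3).
Eigenvalues: -3, 3, 5.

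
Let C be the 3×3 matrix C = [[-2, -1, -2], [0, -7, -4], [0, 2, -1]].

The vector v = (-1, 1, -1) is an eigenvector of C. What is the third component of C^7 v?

First find the eigenvalue: Cv = (3, -3, 3) = -3·(-1, 1, -1), so λ = -3.
Then C^7 v = λ^7·v = (-3)^7·(-1, 1, -1) = -2187·(-1, 1, -1) = (2187, -2187, 2187).

2187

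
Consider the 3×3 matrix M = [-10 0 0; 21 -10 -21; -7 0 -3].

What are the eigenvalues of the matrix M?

-10, -10, -3

Compute the characteristic polynomial p(λ) = det(λI - M).
Cofactor expansion gives p(λ) = λ^3 + 23λ^2 + 160λ + 300.
Since p(-10) = 0, λ = -10 is a root.
Dividing by (λ + 10) leaves λ^2 + 13λ + 30.
The quadratic factors as (λ + 10)·(λ + 3).
Eigenvalues: -10, -10, -3.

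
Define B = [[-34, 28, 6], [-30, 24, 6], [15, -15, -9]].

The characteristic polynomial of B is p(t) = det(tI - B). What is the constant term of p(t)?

216

p(t) = t^3 + 19t^2 + 114t + 216.
The constant term is 216.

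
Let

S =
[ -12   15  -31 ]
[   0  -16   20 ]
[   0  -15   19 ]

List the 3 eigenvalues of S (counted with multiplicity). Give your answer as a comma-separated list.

-12, -1, 4

Compute the characteristic polynomial p(λ) = det(λI - S).
Cofactor expansion gives p(λ) = λ^3 + 9λ^2 - 40λ - 48.
Try λ = -12: p(-12) = 0, so -12 is a root.
Factor out (λ + 12): p(λ) = (λ + 12)·(λ^2 - 3λ - 4).
The quadratic factors as (λ + 1)·(λ - 4).
Eigenvalues: -12, -1, 4.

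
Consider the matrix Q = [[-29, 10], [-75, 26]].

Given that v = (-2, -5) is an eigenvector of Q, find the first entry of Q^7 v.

32768

First find the eigenvalue: Qv = (8, 20) = -4·(-2, -5), so λ = -4.
Then Q^7 v = λ^7·v = (-4)^7·(-2, -5) = -16384·(-2, -5) = (32768, 81920).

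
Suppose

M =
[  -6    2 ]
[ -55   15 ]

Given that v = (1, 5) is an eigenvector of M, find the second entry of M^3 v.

320

First find the eigenvalue: Mv = (4, 20) = 4·(1, 5), so λ = 4.
Then M^3 v = λ^3·v = 4^3·(1, 5) = 64·(1, 5) = (64, 320).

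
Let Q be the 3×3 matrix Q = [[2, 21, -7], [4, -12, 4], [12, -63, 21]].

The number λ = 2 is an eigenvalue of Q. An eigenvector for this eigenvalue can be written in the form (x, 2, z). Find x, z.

We need (Q - 2I)v = 0.
Q - 2I = [[0, 21, -7], [4, -14, 4], [12, -63, 19]].
Row 1: (0)·x + (21)·2 + (-7)·z = 0
Row 2: (4)·x + (-14)·2 + (4)·z = 0
Row 3: (12)·x + (-63)·2 + (19)·z = 0
Solving gives x = 1, z = 6.
Check: Q·(1, 2, 6) = (2, 4, 12) = 2·(1, 2, 6).

1, 6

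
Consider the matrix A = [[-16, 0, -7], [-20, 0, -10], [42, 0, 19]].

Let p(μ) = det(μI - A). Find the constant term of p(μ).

0

p(μ) = μ^3 - 3μ^2 - 10μ.
The constant term is 0.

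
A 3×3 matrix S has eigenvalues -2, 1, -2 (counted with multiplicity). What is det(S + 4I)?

If S has eigenvalues -2, 1, -2, then S + 4I has eigenvalues 2, 5, 2.
det(S + 4I) = (2) · (5) · (2) = 20.

20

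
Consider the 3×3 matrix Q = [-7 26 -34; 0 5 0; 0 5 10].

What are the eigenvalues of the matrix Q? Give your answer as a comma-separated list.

-7, 5, 10

The characteristic polynomial is p(μ) = det(μI - Q).
Expanding along the first row, p(μ) = μ^3 - 8μ^2 - 55μ + 350.
Since p(10) = 0, μ = 10 is a root.
Factor out (μ - 10): p(μ) = (μ - 10)·(μ^2 + 2μ - 35).
The quadratic factors as (μ + 7)·(μ - 5).
Eigenvalues: -7, 5, 10.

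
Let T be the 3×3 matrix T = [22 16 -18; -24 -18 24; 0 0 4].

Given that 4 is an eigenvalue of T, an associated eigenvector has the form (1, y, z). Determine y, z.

0, 1

We need (T - 4I)v = 0.
T - 4I = [[18, 16, -18], [-24, -22, 24], [0, 0, 0]].
Row 1: (18)·1 + (16)·y + (-18)·z = 0
Row 2: (-24)·1 + (-22)·y + (24)·z = 0
Row 3: (0)·1 + (0)·y + (0)·z = 0
Solving gives y = 0, z = 1.
Check: T·(1, 0, 1) = (4, 0, 4) = 4·(1, 0, 1).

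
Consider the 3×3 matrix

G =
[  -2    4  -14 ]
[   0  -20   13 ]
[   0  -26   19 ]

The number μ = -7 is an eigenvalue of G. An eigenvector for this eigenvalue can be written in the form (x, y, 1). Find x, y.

2, 1

We need (G + 7I)v = 0.
G + 7I = [[5, 4, -14], [0, -13, 13], [0, -26, 26]].
Row 1: (5)·x + (4)·y + (-14)·1 = 0
Row 2: (0)·x + (-13)·y + (13)·1 = 0
Row 3: (0)·x + (-26)·y + (26)·1 = 0
Solving gives x = 2, y = 1.
Check: G·(2, 1, 1) = (-14, -7, -7) = -7·(2, 1, 1).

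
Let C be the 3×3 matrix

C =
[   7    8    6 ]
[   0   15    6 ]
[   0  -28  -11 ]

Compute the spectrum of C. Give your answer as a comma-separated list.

Set up det(lambda·I - C) = 0.
Expanding along the first row, p(lambda) = lambda^3 - 11·lambda^2 + 31·lambda - 21.
Try lambda = 1: p(1) = 0, so 1 is a root.
Factor out (lambda - 1): p(lambda) = (lambda - 1)·(lambda^2 - 10·lambda + 21).
The quadratic factors as (lambda - 3)·(lambda - 7).
Eigenvalues: 1, 3, 7.

1, 3, 7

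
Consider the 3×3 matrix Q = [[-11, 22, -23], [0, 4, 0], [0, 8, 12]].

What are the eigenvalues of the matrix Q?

Set up det(λI - Q) = 0.
Cofactor expansion gives p(λ) = λ^3 - 5λ^2 - 128λ + 528.
Rational-root test: λ = 12 gives p(12) = 0.
Factor out (λ - 12): p(λ) = (λ - 12)·(λ^2 + 7λ - 44).
The quadratic factors as (λ + 11)·(λ - 4).
Eigenvalues: -11, 4, 12.

-11, 4, 12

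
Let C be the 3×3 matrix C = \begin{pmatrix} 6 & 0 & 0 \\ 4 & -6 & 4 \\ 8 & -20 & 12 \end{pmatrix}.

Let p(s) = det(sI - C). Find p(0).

p(0) = det(0·I − C) = det(−C) = (−1)^3·det(C).
det(C) = 48, so p(0) = -48.

-48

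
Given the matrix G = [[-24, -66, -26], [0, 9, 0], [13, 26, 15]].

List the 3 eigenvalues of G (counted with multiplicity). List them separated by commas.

-11, 2, 9

Set up det(μI - G) = 0.
Expanding along the first row, p(μ) = μ^3 - 103μ + 198.
Rational-root test: μ = 2 gives p(2) = 0.
Dividing by (μ - 2) leaves μ^2 + 2μ - 99.
The quadratic factors as (μ + 11)·(μ - 9).
Eigenvalues: -11, 2, 9.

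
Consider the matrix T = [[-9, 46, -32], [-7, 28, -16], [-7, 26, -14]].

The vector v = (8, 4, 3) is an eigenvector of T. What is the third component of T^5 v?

First find the eigenvalue: Tv = (16, 8, 6) = 2·(8, 4, 3), so λ = 2.
Then T^5 v = λ^5·v = 2^5·(8, 4, 3) = 32·(8, 4, 3) = (256, 128, 96).

96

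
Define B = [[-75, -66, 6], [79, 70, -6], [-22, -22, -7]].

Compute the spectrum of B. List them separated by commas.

-9, -7, 4

Compute the characteristic polynomial p(μ) = det(μI - B).
Expanding along the first row, p(μ) = μ^3 + 12μ^2 - μ - 252.
Rational-root test: μ = 4 gives p(4) = 0.
Factor out (μ - 4): p(μ) = (μ - 4)·(μ^2 + 16μ + 63).
The quadratic factors as (μ + 9)·(μ + 7).
Eigenvalues: -9, -7, 4.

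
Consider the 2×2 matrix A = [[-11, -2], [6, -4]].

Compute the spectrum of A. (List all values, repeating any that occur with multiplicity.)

-8, -7

det(A - λI) = (-11 - λ)(-4 - λ) - (-2)·(6) = λ^2 + 15λ + 56.
This factors as (λ + 8)·(λ + 7) = 0.
Eigenvalues: -8, -7.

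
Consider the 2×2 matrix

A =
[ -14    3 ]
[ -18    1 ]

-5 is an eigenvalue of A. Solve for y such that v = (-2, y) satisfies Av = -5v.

We need (A + 5I)v = 0.
A + 5I = [[-9, 3], [-18, 6]].
Row 1: (-9)·-2 + (3)·y = 0
Row 2: (-18)·-2 + (6)·y = 0
Solving gives y = -6.
Check: A·(-2, -6) = (10, 30) = -5·(-2, -6).

-6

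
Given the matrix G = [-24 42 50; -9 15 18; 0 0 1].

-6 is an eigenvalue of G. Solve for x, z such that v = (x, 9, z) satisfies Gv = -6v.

21, 0

We need (G + 6I)v = 0.
G + 6I = [[-18, 42, 50], [-9, 21, 18], [0, 0, 7]].
Row 1: (-18)·x + (42)·9 + (50)·z = 0
Row 2: (-9)·x + (21)·9 + (18)·z = 0
Row 3: (0)·x + (0)·9 + (7)·z = 0
Solving gives x = 21, z = 0.
Check: G·(21, 9, 0) = (-126, -54, 0) = -6·(21, 9, 0).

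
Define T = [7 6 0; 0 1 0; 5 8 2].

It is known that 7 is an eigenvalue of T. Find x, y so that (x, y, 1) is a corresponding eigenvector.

1, 0

We need (T - 7I)v = 0.
T - 7I = [[0, 6, 0], [0, -6, 0], [5, 8, -5]].
Row 1: (0)·x + (6)·y + (0)·1 = 0
Row 2: (0)·x + (-6)·y + (0)·1 = 0
Row 3: (5)·x + (8)·y + (-5)·1 = 0
Solving gives x = 1, y = 0.
Check: T·(1, 0, 1) = (7, 0, 7) = 7·(1, 0, 1).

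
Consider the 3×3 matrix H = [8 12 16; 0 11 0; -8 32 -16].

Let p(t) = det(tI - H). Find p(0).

0

p(0) = det(0·I − H) = det(−H) = (−1)^3·det(H).
det(H) = 0, so p(0) = 0.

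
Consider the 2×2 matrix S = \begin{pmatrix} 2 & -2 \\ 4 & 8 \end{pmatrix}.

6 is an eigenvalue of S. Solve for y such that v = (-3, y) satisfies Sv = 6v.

We need (S - 6I)v = 0.
S - 6I = [[-4, -2], [4, 2]].
Row 1: (-4)·-3 + (-2)·y = 0
Row 2: (4)·-3 + (2)·y = 0
Solving gives y = 6.
Check: S·(-3, 6) = (-18, 36) = 6·(-3, 6).

6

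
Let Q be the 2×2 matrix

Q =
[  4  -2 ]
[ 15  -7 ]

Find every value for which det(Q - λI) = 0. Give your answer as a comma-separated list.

det(Q - lambda·I) = (4 - lambda)(-7 - lambda) - (-2)·(15) = lambda^2 + 3·lambda + 2.
This factors as (lambda + 2)·(lambda + 1) = 0.
Eigenvalues: -2, -1.

-2, -1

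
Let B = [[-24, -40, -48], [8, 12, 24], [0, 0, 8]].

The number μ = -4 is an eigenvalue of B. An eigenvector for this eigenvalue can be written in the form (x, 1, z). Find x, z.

-2, 0

We need (B + 4I)v = 0.
B + 4I = [[-20, -40, -48], [8, 16, 24], [0, 0, 12]].
Row 1: (-20)·x + (-40)·1 + (-48)·z = 0
Row 2: (8)·x + (16)·1 + (24)·z = 0
Row 3: (0)·x + (0)·1 + (12)·z = 0
Solving gives x = -2, z = 0.
Check: B·(-2, 1, 0) = (8, -4, 0) = -4·(-2, 1, 0).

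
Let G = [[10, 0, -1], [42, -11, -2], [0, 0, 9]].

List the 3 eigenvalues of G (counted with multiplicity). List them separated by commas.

The characteristic polynomial is p(lambda) = det(lambda·I - G).
Expanding the 3×3 determinant: p(lambda) = lambda^3 - 8·lambda^2 - 119·lambda + 990.
Rational-root test: lambda = 10 gives p(10) = 0.
Dividing by (lambda - 10) leaves lambda^2 + 2·lambda - 99.
The quadratic factors as (lambda + 11)·(lambda - 9).
Eigenvalues: -11, 9, 10.

-11, 9, 10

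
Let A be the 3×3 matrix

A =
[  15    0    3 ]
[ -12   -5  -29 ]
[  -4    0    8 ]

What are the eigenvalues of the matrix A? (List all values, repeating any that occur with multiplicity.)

-5, 11, 12

Set up det(λI - A) = 0.
Expanding along the first row, p(λ) = λ^3 - 18λ^2 + 17λ + 660.
Try λ = 11: p(11) = 0, so 11 is a root.
Dividing by (λ - 11) leaves λ^2 - 7λ - 60.
The quadratic factors as (λ + 5)·(λ - 12).
Eigenvalues: -5, 11, 12.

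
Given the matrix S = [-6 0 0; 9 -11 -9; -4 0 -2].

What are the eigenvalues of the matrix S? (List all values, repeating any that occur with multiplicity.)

Compute the characteristic polynomial p(μ) = det(μI - S).
Expanding the 3×3 determinant: p(μ) = μ^3 + 19μ^2 + 100μ + 132.
Rational-root test: μ = -2 gives p(-2) = 0.
Factor out (μ + 2): p(μ) = (μ + 2)·(μ^2 + 17μ + 66).
The quadratic factors as (μ + 11)·(μ + 6).
Eigenvalues: -11, -6, -2.

-11, -6, -2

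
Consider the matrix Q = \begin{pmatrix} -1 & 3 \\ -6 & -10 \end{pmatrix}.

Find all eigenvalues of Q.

-7, -4

det(Q - tI) = (-1 - t)(-10 - t) - (3)·(-6) = t^2 + 11t + 28.
This factors as (t + 7)·(t + 4) = 0.
Eigenvalues: -7, -4.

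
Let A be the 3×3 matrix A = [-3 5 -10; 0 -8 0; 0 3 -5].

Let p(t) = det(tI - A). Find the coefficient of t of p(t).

p(t) = t^3 + 16t^2 + 79t + 120.
The coefficient of t is 79.

79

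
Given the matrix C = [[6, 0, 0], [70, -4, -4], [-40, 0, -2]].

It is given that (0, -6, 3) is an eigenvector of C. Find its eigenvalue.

Compute Cv: C·(0, -6, 3) = (0, 12, -6).
Since Cv = λv, compare component 2: 12 = λ·-6, so λ = -2.

-2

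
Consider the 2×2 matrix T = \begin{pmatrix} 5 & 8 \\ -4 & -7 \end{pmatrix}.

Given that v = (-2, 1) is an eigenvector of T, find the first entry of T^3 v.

First find the eigenvalue: Tv = (-2, 1) = 1·(-2, 1), so λ = 1.
Then T^3 v = λ^3·v = 1^3·(-2, 1) = 1·(-2, 1) = (-2, 1).

-2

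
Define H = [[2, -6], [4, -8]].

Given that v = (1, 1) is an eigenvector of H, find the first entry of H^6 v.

First find the eigenvalue: Hv = (-4, -4) = -4·(1, 1), so λ = -4.
Then H^6 v = λ^6·v = (-4)^6·(1, 1) = 4096·(1, 1) = (4096, 4096).

4096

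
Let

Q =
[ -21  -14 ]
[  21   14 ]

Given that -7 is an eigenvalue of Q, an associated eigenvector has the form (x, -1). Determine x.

We need (Q + 7I)v = 0.
Q + 7I = [[-14, -14], [21, 21]].
Row 1: (-14)·x + (-14)·-1 = 0
Row 2: (21)·x + (21)·-1 = 0
Solving gives x = 1.
Check: Q·(1, -1) = (-7, 7) = -7·(1, -1).

1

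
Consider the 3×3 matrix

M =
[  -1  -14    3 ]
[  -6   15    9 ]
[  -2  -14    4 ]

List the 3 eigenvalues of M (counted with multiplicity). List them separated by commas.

The characteristic polynomial is p(s) = det(sI - M).
Expanding the 3×3 determinant: p(s) = s^3 - 18s^2 + 89s - 72.
Since p(1) = 0, s = 1 is a root.
Dividing by (s - 1) leaves s^2 - 17s + 72.
The quadratic factors as (s - 8)·(s - 9).
Eigenvalues: 1, 8, 9.

1, 8, 9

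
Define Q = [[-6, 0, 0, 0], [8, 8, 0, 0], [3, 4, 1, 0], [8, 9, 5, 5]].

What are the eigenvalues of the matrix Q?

-6, 1, 5, 8

Q is lower triangular, so its eigenvalues are the diagonal entries.
Diagonal: -6, 8, 1, 5.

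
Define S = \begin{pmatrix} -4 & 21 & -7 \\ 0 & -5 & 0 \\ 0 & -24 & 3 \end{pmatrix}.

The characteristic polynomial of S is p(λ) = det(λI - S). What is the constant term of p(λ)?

p(λ) = λ^3 + 6λ^2 - 7λ - 60.
The constant term is -60.

-60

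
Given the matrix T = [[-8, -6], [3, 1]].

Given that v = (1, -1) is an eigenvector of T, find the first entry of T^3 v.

-8

First find the eigenvalue: Tv = (-2, 2) = -2·(1, -1), so λ = -2.
Then T^3 v = λ^3·v = (-2)^3·(1, -1) = -8·(1, -1) = (-8, 8).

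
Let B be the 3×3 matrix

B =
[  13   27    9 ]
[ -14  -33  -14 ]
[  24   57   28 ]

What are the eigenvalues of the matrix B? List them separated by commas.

-5, 4, 9

The characteristic polynomial is p(r) = det(rI - B).
Expanding along the first row, p(r) = r^3 - 8r^2 - 29r + 180.
Try r = 4: p(4) = 0, so 4 is a root.
Factor out (r - 4): p(r) = (r - 4)·(r^2 - 4r - 45).
The quadratic factors as (r + 5)·(r - 9).
Eigenvalues: -5, 4, 9.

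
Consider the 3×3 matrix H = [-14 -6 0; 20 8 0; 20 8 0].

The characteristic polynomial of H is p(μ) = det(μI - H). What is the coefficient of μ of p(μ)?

8

p(μ) = μ^3 + 6μ^2 + 8μ.
The coefficient of μ is 8.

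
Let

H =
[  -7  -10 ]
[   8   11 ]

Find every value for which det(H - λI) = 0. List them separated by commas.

det(H - λI) = (-7 - λ)(11 - λ) - (-10)·(8) = λ^2 - 4λ + 3.
This factors as (λ - 1)·(λ - 3) = 0.
Eigenvalues: 1, 3.

1, 3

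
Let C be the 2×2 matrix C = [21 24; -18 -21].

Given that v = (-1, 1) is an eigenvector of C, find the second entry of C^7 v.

First find the eigenvalue: Cv = (3, -3) = -3·(-1, 1), so λ = -3.
Then C^7 v = λ^7·v = (-3)^7·(-1, 1) = -2187·(-1, 1) = (2187, -2187).

-2187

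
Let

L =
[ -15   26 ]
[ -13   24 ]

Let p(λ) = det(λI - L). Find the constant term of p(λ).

-22

p(λ) = λ^2 - 9λ - 22.
The constant term is -22.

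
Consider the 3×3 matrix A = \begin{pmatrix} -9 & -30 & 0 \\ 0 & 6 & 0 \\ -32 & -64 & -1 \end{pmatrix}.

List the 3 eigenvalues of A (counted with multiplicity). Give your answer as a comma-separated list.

Set up det(λI - A) = 0.
Expanding along the first row, p(λ) = λ^3 + 4λ^2 - 51λ - 54.
Try λ = 6: p(6) = 0, so 6 is a root.
Factor out (λ - 6): p(λ) = (λ - 6)·(λ^2 + 10λ + 9).
The quadratic factors as (λ + 9)·(λ + 1).
Eigenvalues: -9, -1, 6.

-9, -1, 6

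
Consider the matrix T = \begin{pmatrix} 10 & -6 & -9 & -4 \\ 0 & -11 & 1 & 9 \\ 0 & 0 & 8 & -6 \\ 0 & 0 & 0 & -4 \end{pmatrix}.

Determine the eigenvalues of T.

T is upper triangular, so its eigenvalues are the diagonal entries.
Diagonal: 10, -11, 8, -4.

-11, -4, 8, 10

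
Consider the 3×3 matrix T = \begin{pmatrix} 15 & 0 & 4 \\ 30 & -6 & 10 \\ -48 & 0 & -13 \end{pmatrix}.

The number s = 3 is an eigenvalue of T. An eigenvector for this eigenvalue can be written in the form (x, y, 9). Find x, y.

We need (T - 3I)v = 0.
T - 3I = [[12, 0, 4], [30, -9, 10], [-48, 0, -16]].
Row 1: (12)·x + (0)·y + (4)·9 = 0
Row 2: (30)·x + (-9)·y + (10)·9 = 0
Row 3: (-48)·x + (0)·y + (-16)·9 = 0
Solving gives x = -3, y = 0.
Check: T·(-3, 0, 9) = (-9, 0, 27) = 3·(-3, 0, 9).

-3, 0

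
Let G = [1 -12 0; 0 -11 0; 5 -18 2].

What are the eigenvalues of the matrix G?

Compute the characteristic polynomial p(λ) = det(λI - G).
Cofactor expansion gives p(λ) = λ^3 + 8λ^2 - 31λ + 22.
Rational-root test: λ = 1 gives p(1) = 0.
Dividing by (λ - 1) leaves λ^2 + 9λ - 22.
The quadratic factors as (λ + 11)·(λ - 2).
Eigenvalues: -11, 1, 2.

-11, 1, 2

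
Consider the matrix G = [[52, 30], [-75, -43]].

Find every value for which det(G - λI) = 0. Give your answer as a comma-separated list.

2, 7

det(G - μI) = (52 - μ)(-43 - μ) - (30)·(-75) = μ^2 - 9μ + 14.
This factors as (μ - 2)·(μ - 7) = 0.
Eigenvalues: 2, 7.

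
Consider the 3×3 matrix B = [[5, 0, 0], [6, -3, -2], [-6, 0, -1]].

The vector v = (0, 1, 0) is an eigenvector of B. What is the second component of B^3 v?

-27

First find the eigenvalue: Bv = (0, -3, 0) = -3·(0, 1, 0), so λ = -3.
Then B^3 v = λ^3·v = (-3)^3·(0, 1, 0) = -27·(0, 1, 0) = (0, -27, 0).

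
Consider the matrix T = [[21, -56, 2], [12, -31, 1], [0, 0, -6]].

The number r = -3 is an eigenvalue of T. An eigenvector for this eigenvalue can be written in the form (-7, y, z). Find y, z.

We need (T + 3I)v = 0.
T + 3I = [[24, -56, 2], [12, -28, 1], [0, 0, -3]].
Row 1: (24)·-7 + (-56)·y + (2)·z = 0
Row 2: (12)·-7 + (-28)·y + (1)·z = 0
Row 3: (0)·-7 + (0)·y + (-3)·z = 0
Solving gives y = -3, z = 0.
Check: T·(-7, -3, 0) = (21, 9, 0) = -3·(-7, -3, 0).

-3, 0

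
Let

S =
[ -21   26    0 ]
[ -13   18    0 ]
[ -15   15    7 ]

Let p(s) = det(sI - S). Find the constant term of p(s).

p(s) = s^3 - 4s^2 - 61s + 280.
The constant term is 280.

280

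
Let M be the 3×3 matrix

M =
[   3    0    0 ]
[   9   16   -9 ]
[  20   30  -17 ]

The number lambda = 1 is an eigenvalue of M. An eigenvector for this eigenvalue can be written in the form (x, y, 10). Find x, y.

0, 6

We need (M - 1I)v = 0.
M - 1I = [[2, 0, 0], [9, 15, -9], [20, 30, -18]].
Row 1: (2)·x + (0)·y + (0)·10 = 0
Row 2: (9)·x + (15)·y + (-9)·10 = 0
Row 3: (20)·x + (30)·y + (-18)·10 = 0
Solving gives x = 0, y = 6.
Check: M·(0, 6, 10) = (0, 6, 10) = 1·(0, 6, 10).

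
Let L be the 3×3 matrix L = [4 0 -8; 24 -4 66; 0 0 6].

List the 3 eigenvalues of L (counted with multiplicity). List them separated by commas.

Compute the characteristic polynomial p(t) = det(tI - L).
Expanding along the first row, p(t) = t^3 - 6t^2 - 16t + 96.
Rational-root test: t = -4 gives p(-4) = 0.
Dividing by (t + 4) leaves t^2 - 10t + 24.
The quadratic factors as (t - 4)·(t - 6).
Eigenvalues: -4, 4, 6.

-4, 4, 6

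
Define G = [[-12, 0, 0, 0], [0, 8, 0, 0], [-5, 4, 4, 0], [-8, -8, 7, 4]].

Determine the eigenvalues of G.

-12, 4, 4, 8

G is lower triangular, so its eigenvalues are the diagonal entries.
Diagonal: -12, 8, 4, 4.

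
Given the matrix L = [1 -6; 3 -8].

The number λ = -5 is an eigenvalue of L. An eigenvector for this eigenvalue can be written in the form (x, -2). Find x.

-2

We need (L + 5I)v = 0.
L + 5I = [[6, -6], [3, -3]].
Row 1: (6)·x + (-6)·-2 = 0
Row 2: (3)·x + (-3)·-2 = 0
Solving gives x = -2.
Check: L·(-2, -2) = (10, 10) = -5·(-2, -2).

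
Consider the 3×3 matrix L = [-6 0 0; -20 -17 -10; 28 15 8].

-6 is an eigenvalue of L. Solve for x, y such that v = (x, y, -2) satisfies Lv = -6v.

1, 0

We need (L + 6I)v = 0.
L + 6I = [[0, 0, 0], [-20, -11, -10], [28, 15, 14]].
Row 1: (0)·x + (0)·y + (0)·-2 = 0
Row 2: (-20)·x + (-11)·y + (-10)·-2 = 0
Row 3: (28)·x + (15)·y + (14)·-2 = 0
Solving gives x = 1, y = 0.
Check: L·(1, 0, -2) = (-6, 0, 12) = -6·(1, 0, -2).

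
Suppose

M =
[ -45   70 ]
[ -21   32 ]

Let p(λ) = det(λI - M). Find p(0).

p(0) = det(0·I − M) = det(−M) = (−1)^2·det(M).
det(M) = 30, so p(0) = 30.

30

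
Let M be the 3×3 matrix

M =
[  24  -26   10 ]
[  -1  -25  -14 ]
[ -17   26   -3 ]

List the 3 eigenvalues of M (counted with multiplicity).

The characteristic polynomial is p(r) = det(rI - M).
Expanding along the first row, p(r) = r^3 + 4r^2 - 89r + 84.
Rational-root test: r = -12 gives p(-12) = 0.
Dividing by (r + 12) leaves r^2 - 8r + 7.
The quadratic factors as (r - 1)·(r - 7).
Eigenvalues: -12, 1, 7.

-12, 1, 7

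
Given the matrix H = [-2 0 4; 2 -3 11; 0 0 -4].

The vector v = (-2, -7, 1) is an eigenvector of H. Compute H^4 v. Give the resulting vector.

First find the eigenvalue: Hv = (8, 28, -4) = -4·(-2, -7, 1), so λ = -4.
Then H^4 v = λ^4·v = (-4)^4·(-2, -7, 1) = 256·(-2, -7, 1) = (-512, -1792, 256).

(-512, -1792, 256)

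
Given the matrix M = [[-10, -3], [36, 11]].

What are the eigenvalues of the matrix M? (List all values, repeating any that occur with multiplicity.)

-1, 2

det(M - μI) = (-10 - μ)(11 - μ) - (-3)·(36) = μ^2 - μ - 2.
This factors as (μ + 1)·(μ - 2) = 0.
Eigenvalues: -1, 2.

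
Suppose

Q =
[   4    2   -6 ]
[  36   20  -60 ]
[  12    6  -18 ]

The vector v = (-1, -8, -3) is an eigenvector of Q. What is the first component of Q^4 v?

First find the eigenvalue: Qv = (-2, -16, -6) = 2·(-1, -8, -3), so λ = 2.
Then Q^4 v = λ^4·v = 2^4·(-1, -8, -3) = 16·(-1, -8, -3) = (-16, -128, -48).

-16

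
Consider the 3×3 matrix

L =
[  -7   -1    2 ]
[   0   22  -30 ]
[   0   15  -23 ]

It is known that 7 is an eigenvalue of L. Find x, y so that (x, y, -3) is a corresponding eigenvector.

0, -6

We need (L - 7I)v = 0.
L - 7I = [[-14, -1, 2], [0, 15, -30], [0, 15, -30]].
Row 1: (-14)·x + (-1)·y + (2)·-3 = 0
Row 2: (0)·x + (15)·y + (-30)·-3 = 0
Row 3: (0)·x + (15)·y + (-30)·-3 = 0
Solving gives x = 0, y = -6.
Check: L·(0, -6, -3) = (0, -42, -21) = 7·(0, -6, -3).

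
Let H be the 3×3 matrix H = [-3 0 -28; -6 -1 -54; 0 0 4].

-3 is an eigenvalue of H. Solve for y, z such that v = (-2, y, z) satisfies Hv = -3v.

-6, 0

We need (H + 3I)v = 0.
H + 3I = [[0, 0, -28], [-6, 2, -54], [0, 0, 7]].
Row 1: (0)·-2 + (0)·y + (-28)·z = 0
Row 2: (-6)·-2 + (2)·y + (-54)·z = 0
Row 3: (0)·-2 + (0)·y + (7)·z = 0
Solving gives y = -6, z = 0.
Check: H·(-2, -6, 0) = (6, 18, 0) = -3·(-2, -6, 0).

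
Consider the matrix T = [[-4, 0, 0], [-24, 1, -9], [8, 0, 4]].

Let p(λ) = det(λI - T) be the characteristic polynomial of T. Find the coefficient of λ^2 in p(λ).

The coefficient of λ^2 of det(λI - T) is −trace(T).
trace(T) = (-4) + (1) + (4) = 1, so the coefficient is -1.

-1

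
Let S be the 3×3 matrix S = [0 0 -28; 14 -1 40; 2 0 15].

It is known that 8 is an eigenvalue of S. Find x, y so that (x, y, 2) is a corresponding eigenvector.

-7, -2

We need (S - 8I)v = 0.
S - 8I = [[-8, 0, -28], [14, -9, 40], [2, 0, 7]].
Row 1: (-8)·x + (0)·y + (-28)·2 = 0
Row 2: (14)·x + (-9)·y + (40)·2 = 0
Row 3: (2)·x + (0)·y + (7)·2 = 0
Solving gives x = -7, y = -2.
Check: S·(-7, -2, 2) = (-56, -16, 16) = 8·(-7, -2, 2).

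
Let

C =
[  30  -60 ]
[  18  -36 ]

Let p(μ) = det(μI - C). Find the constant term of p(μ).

0

p(μ) = μ^2 + 6μ.
The constant term is 0.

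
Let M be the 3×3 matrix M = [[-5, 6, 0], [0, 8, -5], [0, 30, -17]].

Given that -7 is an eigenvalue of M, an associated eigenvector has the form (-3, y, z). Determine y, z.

We need (M + 7I)v = 0.
M + 7I = [[2, 6, 0], [0, 15, -5], [0, 30, -10]].
Row 1: (2)·-3 + (6)·y + (0)·z = 0
Row 2: (0)·-3 + (15)·y + (-5)·z = 0
Row 3: (0)·-3 + (30)·y + (-10)·z = 0
Solving gives y = 1, z = 3.
Check: M·(-3, 1, 3) = (21, -7, -21) = -7·(-3, 1, 3).

1, 3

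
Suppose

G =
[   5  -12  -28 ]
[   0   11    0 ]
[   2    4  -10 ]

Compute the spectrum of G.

Compute the characteristic polynomial p(λ) = det(λI - G).
Expanding along the first row, p(λ) = λ^3 - 6λ^2 - 49λ - 66.
Since p(-2) = 0, λ = -2 is a root.
Factor out (λ + 2): p(λ) = (λ + 2)·(λ^2 - 8λ - 33).
The quadratic factors as (λ + 3)·(λ - 11).
Eigenvalues: -3, -2, 11.

-3, -2, 11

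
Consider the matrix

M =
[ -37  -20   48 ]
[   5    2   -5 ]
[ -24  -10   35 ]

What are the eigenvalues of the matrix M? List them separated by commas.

-8, -3, 11

Set up det(lambda·I - M) = 0.
Expanding along the first row, p(lambda) = lambda^3 - 97·lambda - 264.
Rational-root test: lambda = 11 gives p(11) = 0.
Dividing by (lambda - 11) leaves lambda^2 + 11·lambda + 24.
The quadratic factors as (lambda + 8)·(lambda + 3).
Eigenvalues: -8, -3, 11.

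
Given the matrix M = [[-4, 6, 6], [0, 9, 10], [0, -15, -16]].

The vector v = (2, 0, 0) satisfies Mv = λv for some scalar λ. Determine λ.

Compute Mv: M·(2, 0, 0) = (-8, 0, 0).
Since Mv = λv, compare component 1: -8 = λ·2, so λ = -4.

-4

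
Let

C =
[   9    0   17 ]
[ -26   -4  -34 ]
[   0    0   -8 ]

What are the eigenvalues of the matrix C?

Set up det(rI - C) = 0.
Expanding the 3×3 determinant: p(r) = r^3 + 3r^2 - 76r - 288.
Rational-root test: r = 9 gives p(9) = 0.
Dividing by (r - 9) leaves r^2 + 12r + 32.
The quadratic factors as (r + 8)·(r + 4).
Eigenvalues: -8, -4, 9.

-8, -4, 9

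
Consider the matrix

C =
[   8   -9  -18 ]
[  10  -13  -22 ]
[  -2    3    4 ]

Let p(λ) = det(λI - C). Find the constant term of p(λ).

p(λ) = λ^3 + λ^2 - 4λ - 4.
The constant term is -4.

-4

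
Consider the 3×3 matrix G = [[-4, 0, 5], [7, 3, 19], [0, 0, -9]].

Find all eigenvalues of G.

-9, -4, 3

Compute the characteristic polynomial p(lambda) = det(lambda·I - G).
Expanding the 3×3 determinant: p(lambda) = lambda^3 + 10·lambda^2 - 3·lambda - 108.
Try lambda = 3: p(3) = 0, so 3 is a root.
Factor out (lambda - 3): p(lambda) = (lambda - 3)·(lambda^2 + 13·lambda + 36).
The quadratic factors as (lambda + 9)·(lambda + 4).
Eigenvalues: -9, -4, 3.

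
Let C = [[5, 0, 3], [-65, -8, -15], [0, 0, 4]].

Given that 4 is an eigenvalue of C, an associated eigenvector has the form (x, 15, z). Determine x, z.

-3, 1

We need (C - 4I)v = 0.
C - 4I = [[1, 0, 3], [-65, -12, -15], [0, 0, 0]].
Row 1: (1)·x + (0)·15 + (3)·z = 0
Row 2: (-65)·x + (-12)·15 + (-15)·z = 0
Row 3: (0)·x + (0)·15 + (0)·z = 0
Solving gives x = -3, z = 1.
Check: C·(-3, 15, 1) = (-12, 60, 4) = 4·(-3, 15, 1).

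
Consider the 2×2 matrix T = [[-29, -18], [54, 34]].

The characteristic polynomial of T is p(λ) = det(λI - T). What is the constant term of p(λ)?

p(λ) = λ^2 - 5λ - 14.
The constant term is -14.

-14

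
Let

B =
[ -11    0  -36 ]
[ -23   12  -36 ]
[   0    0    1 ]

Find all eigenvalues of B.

-11, 1, 12

The characteristic polynomial is p(t) = det(tI - B).
Expanding the 3×3 determinant: p(t) = t^3 - 2t^2 - 131t + 132.
Rational-root test: t = -11 gives p(-11) = 0.
Factor out (t + 11): p(t) = (t + 11)·(t^2 - 13t + 12).
The quadratic factors as (t - 1)·(t - 12).
Eigenvalues: -11, 1, 12.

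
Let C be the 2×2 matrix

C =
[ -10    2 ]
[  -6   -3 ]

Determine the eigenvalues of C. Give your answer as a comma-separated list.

-7, -6

det(C - μI) = (-10 - μ)(-3 - μ) - (2)·(-6) = μ^2 + 13μ + 42.
This factors as (μ + 7)·(μ + 6) = 0.
Eigenvalues: -7, -6.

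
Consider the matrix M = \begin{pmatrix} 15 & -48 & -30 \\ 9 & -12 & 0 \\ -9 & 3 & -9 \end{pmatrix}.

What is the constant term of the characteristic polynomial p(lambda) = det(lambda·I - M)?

p(0) = det(0·I − M) = det(−M) = (−1)^3·det(M).
det(M) = 162, so p(0) = -162.

-162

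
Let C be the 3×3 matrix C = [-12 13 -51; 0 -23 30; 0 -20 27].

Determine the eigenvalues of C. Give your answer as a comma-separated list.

-12, -3, 7

The characteristic polynomial is p(lambda) = det(lambda·I - C).
Expanding the 3×3 determinant: p(lambda) = lambda^3 + 8·lambda^2 - 69·lambda - 252.
Rational-root test: lambda = -3 gives p(-3) = 0.
Factor out (lambda + 3): p(lambda) = (lambda + 3)·(lambda^2 + 5·lambda - 84).
The quadratic factors as (lambda + 12)·(lambda - 7).
Eigenvalues: -12, -3, 7.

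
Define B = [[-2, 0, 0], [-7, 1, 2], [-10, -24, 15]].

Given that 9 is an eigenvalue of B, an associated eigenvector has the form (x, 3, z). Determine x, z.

We need (B - 9I)v = 0.
B - 9I = [[-11, 0, 0], [-7, -8, 2], [-10, -24, 6]].
Row 1: (-11)·x + (0)·3 + (0)·z = 0
Row 2: (-7)·x + (-8)·3 + (2)·z = 0
Row 3: (-10)·x + (-24)·3 + (6)·z = 0
Solving gives x = 0, z = 12.
Check: B·(0, 3, 12) = (0, 27, 108) = 9·(0, 3, 12).

0, 12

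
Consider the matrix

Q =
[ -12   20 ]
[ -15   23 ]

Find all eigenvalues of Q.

3, 8

det(Q - λI) = (-12 - λ)(23 - λ) - (20)·(-15) = λ^2 - 11λ + 24.
This factors as (λ - 3)·(λ - 8) = 0.
Eigenvalues: 3, 8.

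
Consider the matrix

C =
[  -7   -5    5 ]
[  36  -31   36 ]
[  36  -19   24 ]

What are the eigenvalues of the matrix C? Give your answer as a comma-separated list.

-12, -7, 5

The characteristic polynomial is p(r) = det(rI - C).
Expanding the 3×3 determinant: p(r) = r^3 + 14r^2 - 11r - 420.
Try r = 5: p(5) = 0, so 5 is a root.
Dividing by (r - 5) leaves r^2 + 19r + 84.
The quadratic factors as (r + 12)·(r + 7).
Eigenvalues: -12, -7, 5.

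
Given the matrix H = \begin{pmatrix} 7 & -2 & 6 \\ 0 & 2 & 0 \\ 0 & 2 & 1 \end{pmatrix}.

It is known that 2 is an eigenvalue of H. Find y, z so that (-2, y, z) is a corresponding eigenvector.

1, 2

We need (H - 2I)v = 0.
H - 2I = [[5, -2, 6], [0, 0, 0], [0, 2, -1]].
Row 1: (5)·-2 + (-2)·y + (6)·z = 0
Row 2: (0)·-2 + (0)·y + (0)·z = 0
Row 3: (0)·-2 + (2)·y + (-1)·z = 0
Solving gives y = 1, z = 2.
Check: H·(-2, 1, 2) = (-4, 2, 4) = 2·(-2, 1, 2).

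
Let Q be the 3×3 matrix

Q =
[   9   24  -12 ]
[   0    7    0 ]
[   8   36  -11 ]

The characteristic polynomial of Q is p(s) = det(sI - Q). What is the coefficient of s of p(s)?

p(s) = s^3 - 5s^2 - 17s + 21.
The coefficient of s is -17.

-17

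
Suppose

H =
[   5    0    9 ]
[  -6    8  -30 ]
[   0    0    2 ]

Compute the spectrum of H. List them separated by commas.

2, 5, 8

The characteristic polynomial is p(μ) = det(μI - H).
Cofactor expansion gives p(μ) = μ^3 - 15μ^2 + 66μ - 80.
Rational-root test: μ = 8 gives p(8) = 0.
Dividing by (μ - 8) leaves μ^2 - 7μ + 10.
The quadratic factors as (μ - 2)·(μ - 5).
Eigenvalues: 2, 5, 8.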